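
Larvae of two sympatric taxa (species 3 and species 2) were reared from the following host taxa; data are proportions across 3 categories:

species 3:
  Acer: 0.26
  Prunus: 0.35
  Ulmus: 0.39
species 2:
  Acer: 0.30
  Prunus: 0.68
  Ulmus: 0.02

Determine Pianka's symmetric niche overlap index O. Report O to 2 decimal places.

0.74

Σ p₁ᵢp₂ᵢ = 0.0780 + 0.2380 + 0.0078 = 0.3238
Σp_1ᵢ² = 0.26² + 0.35² + 0.39² = 0.0676 + 0.1225 + 0.1521 = 0.3422
Σp_2ᵢ² = 0.30² + 0.68² + 0.02² = 0.0900 + 0.4624 + 0.0004 = 0.5528
O = 0.3238 / √(0.3422 × 0.5528) = 0.3238 / 0.43493 = 0.7445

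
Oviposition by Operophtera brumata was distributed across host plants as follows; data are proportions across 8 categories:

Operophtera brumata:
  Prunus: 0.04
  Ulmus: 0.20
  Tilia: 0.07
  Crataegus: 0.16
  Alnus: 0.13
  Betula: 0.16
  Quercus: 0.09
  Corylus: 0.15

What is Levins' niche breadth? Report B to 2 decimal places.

6.89

Σpᵢ² = 0.04² + 0.20² + 0.07² + 0.16² + 0.13² + 0.16² + 0.09² + 0.15² = 0.0016 + 0.0400 + 0.0049 + 0.0256 + 0.0169 + 0.0256 + 0.0081 + 0.0225 = 0.1452
B = 1 / 0.1452 = 6.8871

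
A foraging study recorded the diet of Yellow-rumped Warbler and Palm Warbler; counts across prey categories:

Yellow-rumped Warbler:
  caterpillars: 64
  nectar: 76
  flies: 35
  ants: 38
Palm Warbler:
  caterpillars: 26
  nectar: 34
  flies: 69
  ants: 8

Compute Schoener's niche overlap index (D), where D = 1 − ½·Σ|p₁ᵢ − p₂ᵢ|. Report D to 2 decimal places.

0.66

Proportions for Yellow-rumped Warbler (n=213): 64/213=0.3005, 76/213=0.3568, 35/213=0.1643, 38/213=0.1784
Proportions for Palm Warbler (n=137): 26/137=0.1898, 34/137=0.2482, 69/137=0.5036, 8/137=0.0584
Σ|p₁ᵢ − p₂ᵢ| = 0.1107 + 0.1086 + 0.3393 + 0.1200 = 0.6786
D = 1 − ½ × 0.6786 = 1 − 0.33930 = 0.66070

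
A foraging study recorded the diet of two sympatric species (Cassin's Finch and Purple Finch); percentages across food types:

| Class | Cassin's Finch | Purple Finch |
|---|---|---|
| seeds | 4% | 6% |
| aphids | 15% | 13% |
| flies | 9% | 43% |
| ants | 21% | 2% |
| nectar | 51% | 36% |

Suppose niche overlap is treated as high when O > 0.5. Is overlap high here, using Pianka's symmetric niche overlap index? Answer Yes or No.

Yes

Convert percentages to proportions (divide by 100).
Σ p₁ᵢp₂ᵢ = 0.0024 + 0.0195 + 0.0387 + 0.0042 + 0.1836 = 0.2484
Σp_1ᵢ² = 0.04² + 0.15² + 0.09² + 0.21² + 0.51² = 0.0016 + 0.0225 + 0.0081 + 0.0441 + 0.2601 = 0.3364
Σp_2ᵢ² = 0.06² + 0.13² + 0.43² + 0.02² + 0.36² = 0.0036 + 0.0169 + 0.1849 + 0.0004 + 0.1296 = 0.3354
O = 0.2484 / √(0.3364 × 0.3354) = 0.2484 / 0.33590 = 0.7395
O = 0.7395 > 0.5 → Yes.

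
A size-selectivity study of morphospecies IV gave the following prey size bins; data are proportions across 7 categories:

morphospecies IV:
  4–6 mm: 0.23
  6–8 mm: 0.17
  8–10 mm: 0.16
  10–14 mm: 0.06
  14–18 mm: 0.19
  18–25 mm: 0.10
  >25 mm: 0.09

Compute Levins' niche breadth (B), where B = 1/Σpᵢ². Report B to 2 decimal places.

Σpᵢ² = 0.23² + 0.17² + 0.16² + 0.06² + 0.19² + 0.10² + 0.09² = 0.0529 + 0.0289 + 0.0256 + 0.0036 + 0.0361 + 0.0100 + 0.0081 = 0.1652
B = 1 / 0.1652 = 6.0533

6.05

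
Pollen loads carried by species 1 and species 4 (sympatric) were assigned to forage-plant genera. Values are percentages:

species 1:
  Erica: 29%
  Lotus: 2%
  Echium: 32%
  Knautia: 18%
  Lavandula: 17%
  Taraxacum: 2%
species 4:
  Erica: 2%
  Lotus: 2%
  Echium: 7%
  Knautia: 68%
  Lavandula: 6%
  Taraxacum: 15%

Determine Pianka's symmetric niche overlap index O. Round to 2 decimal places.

Convert percentages to proportions (divide by 100).
Σ p₁ᵢp₂ᵢ = 0.0058 + 0.0004 + 0.0224 + 0.1224 + 0.0102 + 0.0030 = 0.1642
Σp_1ᵢ² = 0.29² + 0.02² + 0.32² + 0.18² + 0.17² + 0.02² = 0.0841 + 0.0004 + 0.1024 + 0.0324 + 0.0289 + 0.0004 = 0.2486
Σp_2ᵢ² = 0.02² + 0.02² + 0.07² + 0.68² + 0.06² + 0.15² = 0.0004 + 0.0004 + 0.0049 + 0.4624 + 0.0036 + 0.0225 = 0.4942
O = 0.1642 / √(0.2486 × 0.4942) = 0.1642 / 0.35051 = 0.4685

0.47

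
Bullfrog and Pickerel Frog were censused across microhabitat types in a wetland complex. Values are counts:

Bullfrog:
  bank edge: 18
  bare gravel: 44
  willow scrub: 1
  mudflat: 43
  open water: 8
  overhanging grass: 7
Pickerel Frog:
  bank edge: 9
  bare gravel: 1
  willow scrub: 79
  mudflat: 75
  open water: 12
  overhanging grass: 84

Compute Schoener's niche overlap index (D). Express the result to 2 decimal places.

0.44

Proportions for Bullfrog (n=121): 18/121=0.1488, 44/121=0.3636, 1/121=0.0083, 43/121=0.3554, 8/121=0.0661, 7/121=0.0579
Proportions for Pickerel Frog (n=260): 9/260=0.0346, 1/260=0.0038, 79/260=0.3038, 75/260=0.2885, 12/260=0.0462, 84/260=0.3231
Σ|p₁ᵢ − p₂ᵢ| = 0.1142 + 0.3598 + 0.2955 + 0.0669 + 0.0199 + 0.2652 = 1.1215
D = 1 − ½ × 1.1215 = 1 − 0.56075 = 0.43925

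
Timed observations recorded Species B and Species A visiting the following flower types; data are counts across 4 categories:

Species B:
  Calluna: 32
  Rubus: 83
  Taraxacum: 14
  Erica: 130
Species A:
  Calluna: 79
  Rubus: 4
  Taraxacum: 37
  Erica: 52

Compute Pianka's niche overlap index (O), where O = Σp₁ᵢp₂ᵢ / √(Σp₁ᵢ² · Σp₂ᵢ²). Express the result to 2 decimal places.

0.63

Proportions for Species B (n=259): 32/259=0.1236, 83/259=0.3205, 14/259=0.0541, 130/259=0.5019
Proportions for Species A (n=172): 79/172=0.4593, 4/172=0.0233, 37/172=0.2151, 52/172=0.3023
Σ p₁ᵢp₂ᵢ = 0.056769 + 0.007468 + 0.011637 + 0.151724 = 0.227598
Σp_1ᵢ² = 0.1236² + 0.3205² + 0.0541² + 0.5019² = 0.015277 + 0.102720 + 0.002927 + 0.251904 = 0.372828
Σp_2ᵢ² = 0.4593² + 0.0233² + 0.2151² + 0.3023² = 0.210956 + 0.000543 + 0.046268 + 0.091385 = 0.349152
O = 0.227598 / √(0.372828 × 0.349152) = 0.227598 / 0.3607958 = 0.6308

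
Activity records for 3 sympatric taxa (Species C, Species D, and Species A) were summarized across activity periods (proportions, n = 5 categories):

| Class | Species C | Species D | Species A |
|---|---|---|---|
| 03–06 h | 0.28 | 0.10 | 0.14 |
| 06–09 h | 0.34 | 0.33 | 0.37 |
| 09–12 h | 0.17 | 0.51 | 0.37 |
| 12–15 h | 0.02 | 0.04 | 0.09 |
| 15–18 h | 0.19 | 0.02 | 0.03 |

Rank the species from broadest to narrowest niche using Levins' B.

Σp_Cᵢ² = 0.28² + 0.34² + 0.17² + 0.02² + 0.19² = 0.0784 + 0.1156 + 0.0289 + 0.0004 + 0.0361 = 0.2594
B_C = 1 / 0.2594 = 3.8551
Σp_Dᵢ² = 0.10² + 0.33² + 0.51² + 0.04² + 0.02² = 0.0100 + 0.1089 + 0.2601 + 0.0016 + 0.0004 = 0.3810
B_D = 1 / 0.3810 = 2.6247
Σp_Aᵢ² = 0.14² + 0.37² + 0.37² + 0.09² + 0.03² = 0.0196 + 0.1369 + 0.1369 + 0.0081 + 0.0009 = 0.3024
B_A = 1 / 0.3024 = 3.3069
Ranking by B (broadest → narrowest): Species C (3.86) > Species A (3.31) > Species D (2.62)

Species C > Species A > Species D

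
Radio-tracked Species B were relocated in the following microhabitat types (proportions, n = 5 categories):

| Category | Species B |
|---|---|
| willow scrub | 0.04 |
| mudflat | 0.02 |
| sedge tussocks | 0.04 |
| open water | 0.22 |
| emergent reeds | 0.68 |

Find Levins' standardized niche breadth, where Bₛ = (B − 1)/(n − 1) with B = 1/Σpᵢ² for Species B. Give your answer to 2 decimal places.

Σpᵢ² = 0.04² + 0.02² + 0.04² + 0.22² + 0.68² = 0.0016 + 0.0004 + 0.0016 + 0.0484 + 0.4624 = 0.5144
B = 1 / 0.5144 = 1.9440
Bₛ = (B − 1)/(n − 1) = (1.9440 − 1)/(5 − 1) = 0.9440/4 = 0.2360

0.24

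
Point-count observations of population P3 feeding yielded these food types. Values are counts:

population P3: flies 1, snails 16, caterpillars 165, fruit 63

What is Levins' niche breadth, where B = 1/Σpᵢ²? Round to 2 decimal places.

1.91

Proportions for population P3 (n=245): 1/245=0.0041, 16/245=0.0653, 165/245=0.6735, 63/245=0.2571
Σpᵢ² = 0.0041² + 0.0653² + 0.6735² + 0.2571² = 0.000017 + 0.004264 + 0.453602 + 0.066100 = 0.523983
B = 1 / 0.523983 = 1.9085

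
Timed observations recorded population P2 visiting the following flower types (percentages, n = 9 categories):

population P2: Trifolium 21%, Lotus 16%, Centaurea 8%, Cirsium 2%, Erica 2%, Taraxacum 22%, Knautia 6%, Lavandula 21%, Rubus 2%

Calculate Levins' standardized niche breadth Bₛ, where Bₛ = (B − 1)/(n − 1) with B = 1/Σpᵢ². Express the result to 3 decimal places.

Convert percentages to proportions (divide by 100).
Σpᵢ² = 0.21² + 0.16² + 0.08² + 0.02² + 0.02² + 0.22² + 0.06² + 0.21² + 0.02² = 0.0441 + 0.0256 + 0.0064 + 0.0004 + 0.0004 + 0.0484 + 0.0036 + 0.0441 + 0.0004 = 0.1734
B = 1 / 0.1734 = 5.76701
Bₛ = (B − 1)/(n − 1) = (5.76701 − 1)/(9 − 1) = 4.76701/8 = 0.59588

0.596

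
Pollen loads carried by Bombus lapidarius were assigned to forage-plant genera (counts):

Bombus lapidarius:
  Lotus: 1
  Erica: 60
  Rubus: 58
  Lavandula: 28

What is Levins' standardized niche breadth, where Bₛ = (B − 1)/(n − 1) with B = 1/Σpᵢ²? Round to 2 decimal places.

Proportions for Bombus lapidarius (n=147): 1/147=0.0068, 60/147=0.4082, 58/147=0.3946, 28/147=0.1905
Σpᵢ² = 0.0068² + 0.4082² + 0.3946² + 0.1905² = 0.000046 + 0.166627 + 0.155709 + 0.036290 = 0.358672
B = 1 / 0.358672 = 2.7881
Bₛ = (B − 1)/(n − 1) = (2.7881 − 1)/(4 − 1) = 1.7881/3 = 0.5960

0.60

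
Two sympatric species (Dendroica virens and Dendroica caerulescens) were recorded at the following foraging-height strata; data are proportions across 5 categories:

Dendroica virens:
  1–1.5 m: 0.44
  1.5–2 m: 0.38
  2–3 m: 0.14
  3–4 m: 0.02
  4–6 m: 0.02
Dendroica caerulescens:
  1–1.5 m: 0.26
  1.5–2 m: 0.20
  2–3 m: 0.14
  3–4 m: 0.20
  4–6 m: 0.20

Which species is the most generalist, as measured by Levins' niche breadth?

Dendroica caerulescens

Σp_vireᵢ² = 0.44² + 0.38² + 0.14² + 0.02² + 0.02² = 0.1936 + 0.1444 + 0.0196 + 0.0004 + 0.0004 = 0.3584
B_vire = 1 / 0.3584 = 2.7902
Σp_caerᵢ² = 0.26² + 0.20² + 0.14² + 0.20² + 0.20² = 0.0676 + 0.0400 + 0.0196 + 0.0400 + 0.0400 = 0.2072
B_caer = 1 / 0.2072 = 4.8263
Highest B → broadest niche (most generalist): Dendroica caerulescens (B = 4.83).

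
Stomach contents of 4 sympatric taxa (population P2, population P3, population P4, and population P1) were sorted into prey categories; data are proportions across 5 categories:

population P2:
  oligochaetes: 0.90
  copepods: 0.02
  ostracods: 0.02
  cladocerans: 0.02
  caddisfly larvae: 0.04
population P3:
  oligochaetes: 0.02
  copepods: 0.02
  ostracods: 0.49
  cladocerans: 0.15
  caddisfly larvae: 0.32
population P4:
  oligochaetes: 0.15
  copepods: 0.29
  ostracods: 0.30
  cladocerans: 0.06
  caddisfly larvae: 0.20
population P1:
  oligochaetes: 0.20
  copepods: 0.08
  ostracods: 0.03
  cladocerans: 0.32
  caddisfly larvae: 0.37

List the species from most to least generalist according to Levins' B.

population P4 > population P1 > population P3 > population P2

Σp_P2ᵢ² = 0.90² + 0.02² + 0.02² + 0.02² + 0.04² = 0.8100 + 0.0004 + 0.0004 + 0.0004 + 0.0016 = 0.8128
B_P2 = 1 / 0.8128 = 1.2303
Σp_P3ᵢ² = 0.02² + 0.02² + 0.49² + 0.15² + 0.32² = 0.0004 + 0.0004 + 0.2401 + 0.0225 + 0.1024 = 0.3658
B_P3 = 1 / 0.3658 = 2.7337
Σp_P4ᵢ² = 0.15² + 0.29² + 0.30² + 0.06² + 0.20² = 0.0225 + 0.0841 + 0.0900 + 0.0036 + 0.0400 = 0.2402
B_P4 = 1 / 0.2402 = 4.1632
Σp_P1ᵢ² = 0.20² + 0.08² + 0.03² + 0.32² + 0.37² = 0.0400 + 0.0064 + 0.0009 + 0.1024 + 0.1369 = 0.2866
B_P1 = 1 / 0.2866 = 3.4892
Ranking by B (broadest → narrowest): population P4 (4.16) > population P1 (3.49) > population P3 (2.73) > population P2 (1.23)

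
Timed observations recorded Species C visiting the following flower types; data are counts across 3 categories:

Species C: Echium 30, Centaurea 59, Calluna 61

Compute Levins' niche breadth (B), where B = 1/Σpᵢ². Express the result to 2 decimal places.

2.78

Proportions for Species C (n=150): 30/150=0.2000, 59/150=0.3933, 61/150=0.4067
Σpᵢ² = 0.2000² + 0.3933² + 0.4067² = 0.040000 + 0.154685 + 0.165405 = 0.360090
B = 1 / 0.360090 = 2.7771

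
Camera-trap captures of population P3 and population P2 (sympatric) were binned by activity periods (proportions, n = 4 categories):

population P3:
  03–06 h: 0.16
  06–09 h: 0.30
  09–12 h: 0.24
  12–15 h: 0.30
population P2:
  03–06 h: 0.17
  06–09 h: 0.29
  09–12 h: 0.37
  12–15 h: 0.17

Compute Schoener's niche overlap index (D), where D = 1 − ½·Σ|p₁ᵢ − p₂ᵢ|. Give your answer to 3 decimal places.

0.860

Σ|p₁ᵢ − p₂ᵢ| = 0.01 + 0.01 + 0.13 + 0.13 = 0.28
D = 1 − ½ × 0.28 = 1 − 0.140 = 0.86000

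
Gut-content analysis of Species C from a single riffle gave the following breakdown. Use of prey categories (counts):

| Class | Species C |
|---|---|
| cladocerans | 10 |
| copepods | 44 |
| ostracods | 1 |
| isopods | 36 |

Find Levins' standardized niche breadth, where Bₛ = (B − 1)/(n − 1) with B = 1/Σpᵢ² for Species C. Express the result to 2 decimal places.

Proportions for Species C (n=91): 10/91=0.1099, 44/91=0.4835, 1/91=0.0110, 36/91=0.3956
Σpᵢ² = 0.1099² + 0.4835² + 0.0110² + 0.3956² = 0.012078 + 0.233772 + 0.000121 + 0.156499 = 0.402470
B = 1 / 0.402470 = 2.4847
Bₛ = (B − 1)/(n − 1) = (2.4847 − 1)/(4 − 1) = 1.4847/3 = 0.4949

0.49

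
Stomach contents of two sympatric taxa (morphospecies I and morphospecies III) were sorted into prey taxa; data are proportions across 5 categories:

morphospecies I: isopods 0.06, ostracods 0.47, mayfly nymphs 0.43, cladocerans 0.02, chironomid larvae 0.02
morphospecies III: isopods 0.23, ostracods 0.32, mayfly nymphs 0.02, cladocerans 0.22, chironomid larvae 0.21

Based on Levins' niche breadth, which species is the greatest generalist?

morphospecies III

Σp_Iᵢ² = 0.06² + 0.47² + 0.43² + 0.02² + 0.02² = 0.0036 + 0.2209 + 0.1849 + 0.0004 + 0.0004 = 0.4102
B_I = 1 / 0.4102 = 2.4378
Σp_IIIᵢ² = 0.23² + 0.32² + 0.02² + 0.22² + 0.21² = 0.0529 + 0.1024 + 0.0004 + 0.0484 + 0.0441 = 0.2482
B_III = 1 / 0.2482 = 4.0290
Highest B → broadest niche (most generalist): morphospecies III (B = 4.03).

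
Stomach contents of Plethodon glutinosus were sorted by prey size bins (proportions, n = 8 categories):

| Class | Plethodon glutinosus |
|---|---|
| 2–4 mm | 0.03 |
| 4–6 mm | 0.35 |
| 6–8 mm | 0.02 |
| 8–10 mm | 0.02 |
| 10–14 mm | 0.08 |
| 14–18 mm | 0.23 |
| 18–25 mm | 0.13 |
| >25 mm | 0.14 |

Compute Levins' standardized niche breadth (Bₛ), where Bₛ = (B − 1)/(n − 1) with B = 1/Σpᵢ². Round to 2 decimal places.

Σpᵢ² = 0.03² + 0.35² + 0.02² + 0.02² + 0.08² + 0.23² + 0.13² + 0.14² = 0.0009 + 0.1225 + 0.0004 + 0.0004 + 0.0064 + 0.0529 + 0.0169 + 0.0196 = 0.2200
B = 1 / 0.2200 = 4.5455
Bₛ = (B − 1)/(n − 1) = (4.5455 − 1)/(8 − 1) = 3.5455/7 = 0.5065

0.51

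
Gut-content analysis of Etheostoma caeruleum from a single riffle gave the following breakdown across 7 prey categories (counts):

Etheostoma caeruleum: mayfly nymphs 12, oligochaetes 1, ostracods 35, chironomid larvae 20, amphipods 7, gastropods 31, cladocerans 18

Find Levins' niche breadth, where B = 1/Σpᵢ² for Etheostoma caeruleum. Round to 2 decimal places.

Proportions for Etheostoma caeruleum (n=124): 12/124=0.0968, 1/124=0.0081, 35/124=0.2823, 20/124=0.1613, 7/124=0.0565, 31/124=0.2500, 18/124=0.1452
Σpᵢ² = 0.0968² + 0.0081² + 0.2823² + 0.1613² + 0.0565² + 0.2500² + 0.1452² = 0.009370 + 0.000066 + 0.079693 + 0.026018 + 0.003192 + 0.062500 + 0.021083 = 0.201922
B = 1 / 0.201922 = 4.9524

4.95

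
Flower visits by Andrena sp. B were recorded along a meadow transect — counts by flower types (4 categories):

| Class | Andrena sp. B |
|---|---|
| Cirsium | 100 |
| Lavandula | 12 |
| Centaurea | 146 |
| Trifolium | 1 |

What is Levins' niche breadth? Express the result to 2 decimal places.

Proportions for Andrena sp. B (n=259): 100/259=0.3861, 12/259=0.0463, 146/259=0.5637, 1/259=0.0039
Σpᵢ² = 0.3861² + 0.0463² + 0.5637² + 0.0039² = 0.149073 + 0.002144 + 0.317758 + 0.000015 = 0.468990
B = 1 / 0.468990 = 2.1322

2.13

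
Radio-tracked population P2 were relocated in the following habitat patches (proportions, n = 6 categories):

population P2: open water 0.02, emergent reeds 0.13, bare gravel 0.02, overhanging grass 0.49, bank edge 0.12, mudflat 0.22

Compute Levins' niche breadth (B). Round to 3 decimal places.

3.119

Σpᵢ² = 0.02² + 0.13² + 0.02² + 0.49² + 0.12² + 0.22² = 0.0004 + 0.0169 + 0.0004 + 0.2401 + 0.0144 + 0.0484 = 0.3206
B = 1 / 0.3206 = 3.11915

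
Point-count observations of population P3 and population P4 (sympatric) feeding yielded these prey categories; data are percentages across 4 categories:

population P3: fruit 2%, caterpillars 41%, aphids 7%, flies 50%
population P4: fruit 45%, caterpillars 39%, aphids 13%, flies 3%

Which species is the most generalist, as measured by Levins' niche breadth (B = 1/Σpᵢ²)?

Convert percentages to proportions (divide by 100).
Σp_P3ᵢ² = 0.02² + 0.41² + 0.07² + 0.50² = 0.0004 + 0.1681 + 0.0049 + 0.2500 = 0.4234
B_P3 = 1 / 0.4234 = 2.3618
Σp_P4ᵢ² = 0.45² + 0.39² + 0.13² + 0.03² = 0.2025 + 0.1521 + 0.0169 + 0.0009 = 0.3724
B_P4 = 1 / 0.3724 = 2.6853
Highest B → broadest niche (most generalist): population P4 (B = 2.69).

population P4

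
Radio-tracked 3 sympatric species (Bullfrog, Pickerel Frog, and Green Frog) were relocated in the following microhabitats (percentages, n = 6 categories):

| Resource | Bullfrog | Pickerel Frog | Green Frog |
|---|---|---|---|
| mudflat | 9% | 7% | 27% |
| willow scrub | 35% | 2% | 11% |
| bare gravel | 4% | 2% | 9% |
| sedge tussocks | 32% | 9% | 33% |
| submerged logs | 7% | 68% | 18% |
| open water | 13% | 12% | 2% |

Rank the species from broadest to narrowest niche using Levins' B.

Convert percentages to proportions (divide by 100).
Σp_Bullᵢ² = 0.09² + 0.35² + 0.04² + 0.32² + 0.07² + 0.13² = 0.0081 + 0.1225 + 0.0016 + 0.1024 + 0.0049 + 0.0169 = 0.2564
B_Bull = 1 / 0.2564 = 3.9002
Σp_Pickᵢ² = 0.07² + 0.02² + 0.02² + 0.09² + 0.68² + 0.12² = 0.0049 + 0.0004 + 0.0004 + 0.0081 + 0.4624 + 0.0144 = 0.4906
B_Pick = 1 / 0.4906 = 2.0383
Σp_Greeᵢ² = 0.27² + 0.11² + 0.09² + 0.33² + 0.18² + 0.02² = 0.0729 + 0.0121 + 0.0081 + 0.1089 + 0.0324 + 0.0004 = 0.2348
B_Gree = 1 / 0.2348 = 4.2589
Ranking by B (broadest → narrowest): Green Frog (4.26) > Bullfrog (3.90) > Pickerel Frog (2.04)

Green Frog > Bullfrog > Pickerel Frog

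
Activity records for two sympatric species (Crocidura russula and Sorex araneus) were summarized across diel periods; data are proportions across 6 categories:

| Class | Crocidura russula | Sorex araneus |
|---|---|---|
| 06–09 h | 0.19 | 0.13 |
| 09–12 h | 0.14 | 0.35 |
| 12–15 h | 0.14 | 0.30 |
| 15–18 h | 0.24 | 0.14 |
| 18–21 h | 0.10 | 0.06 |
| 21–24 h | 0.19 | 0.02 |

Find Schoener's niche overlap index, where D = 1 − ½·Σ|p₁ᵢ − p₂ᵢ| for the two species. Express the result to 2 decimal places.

0.63

Σ|p₁ᵢ − p₂ᵢ| = 0.06 + 0.21 + 0.16 + 0.10 + 0.04 + 0.17 = 0.74
D = 1 − ½ × 0.74 = 1 − 0.370 = 0.6300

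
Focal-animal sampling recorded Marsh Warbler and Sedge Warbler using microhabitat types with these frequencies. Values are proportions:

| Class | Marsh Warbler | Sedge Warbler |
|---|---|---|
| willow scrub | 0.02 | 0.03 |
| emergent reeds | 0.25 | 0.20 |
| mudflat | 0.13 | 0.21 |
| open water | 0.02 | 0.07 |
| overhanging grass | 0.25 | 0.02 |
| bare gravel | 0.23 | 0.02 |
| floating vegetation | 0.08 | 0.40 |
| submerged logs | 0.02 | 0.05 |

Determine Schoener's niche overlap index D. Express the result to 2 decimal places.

Σ|p₁ᵢ − p₂ᵢ| = 0.01 + 0.05 + 0.08 + 0.05 + 0.23 + 0.21 + 0.32 + 0.03 = 0.98
D = 1 − ½ × 0.98 = 1 − 0.490 = 0.5100

0.51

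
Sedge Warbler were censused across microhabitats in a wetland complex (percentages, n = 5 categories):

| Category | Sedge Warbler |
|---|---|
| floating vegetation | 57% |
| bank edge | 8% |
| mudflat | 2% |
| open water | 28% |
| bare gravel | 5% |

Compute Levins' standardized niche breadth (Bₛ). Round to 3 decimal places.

0.356

Convert percentages to proportions (divide by 100).
Σpᵢ² = 0.57² + 0.08² + 0.02² + 0.28² + 0.05² = 0.3249 + 0.0064 + 0.0004 + 0.0784 + 0.0025 = 0.4126
B = 1 / 0.4126 = 2.42365
Bₛ = (B − 1)/(n − 1) = (2.42365 − 1)/(5 − 1) = 1.42365/4 = 0.35591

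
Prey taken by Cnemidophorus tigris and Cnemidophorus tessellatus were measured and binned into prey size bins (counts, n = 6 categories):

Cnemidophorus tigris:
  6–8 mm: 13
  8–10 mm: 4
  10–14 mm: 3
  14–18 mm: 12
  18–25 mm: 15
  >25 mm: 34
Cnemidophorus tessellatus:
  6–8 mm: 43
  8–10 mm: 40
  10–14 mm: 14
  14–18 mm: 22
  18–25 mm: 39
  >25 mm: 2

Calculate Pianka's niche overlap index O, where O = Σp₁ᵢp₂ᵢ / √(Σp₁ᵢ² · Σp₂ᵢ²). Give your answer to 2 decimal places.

Proportions for Cnemidophorus tigris (n=81): 13/81=0.1605, 4/81=0.0494, 3/81=0.0370, 12/81=0.1481, 15/81=0.1852, 34/81=0.4198
Proportions for Cnemidophorus tessellatus (n=160): 43/160=0.2688, 40/160=0.2500, 14/160=0.0875, 22/160=0.1375, 39/160=0.2438, 2/160=0.0125
Σ p₁ᵢp₂ᵢ = 0.043142 + 0.012350 + 0.003238 + 0.020364 + 0.045152 + 0.005248 = 0.129494
Σp_1ᵢ² = 0.1605² + 0.0494² + 0.0370² + 0.1481² + 0.1852² + 0.4198² = 0.025760 + 0.002440 + 0.001369 + 0.021934 + 0.034299 + 0.176232 = 0.262034
Σp_2ᵢ² = 0.2688² + 0.2500² + 0.0875² + 0.1375² + 0.2438² + 0.0125² = 0.072253 + 0.062500 + 0.007656 + 0.018906 + 0.059438 + 0.000156 = 0.220909
O = 0.129494 / √(0.262034 × 0.220909) = 0.129494 / 0.2405944 = 0.5382

0.54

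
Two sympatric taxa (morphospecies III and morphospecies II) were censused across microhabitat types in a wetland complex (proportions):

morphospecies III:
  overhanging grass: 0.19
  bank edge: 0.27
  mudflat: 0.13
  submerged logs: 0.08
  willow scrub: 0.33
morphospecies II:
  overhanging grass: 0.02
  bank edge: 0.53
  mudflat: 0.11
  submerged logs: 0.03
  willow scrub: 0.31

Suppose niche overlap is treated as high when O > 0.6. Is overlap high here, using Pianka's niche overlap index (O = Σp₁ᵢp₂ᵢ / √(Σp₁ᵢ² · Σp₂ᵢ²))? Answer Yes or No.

Yes

Σ p₁ᵢp₂ᵢ = 0.0038 + 0.1431 + 0.0143 + 0.0024 + 0.1023 = 0.2659
Σp_1ᵢ² = 0.19² + 0.27² + 0.13² + 0.08² + 0.33² = 0.0361 + 0.0729 + 0.0169 + 0.0064 + 0.1089 = 0.2412
Σp_2ᵢ² = 0.02² + 0.53² + 0.11² + 0.03² + 0.31² = 0.0004 + 0.2809 + 0.0121 + 0.0009 + 0.0961 = 0.3904
O = 0.2659 / √(0.2412 × 0.3904) = 0.2659 / 0.30686 = 0.8665
O = 0.8665 > 0.6 → Yes.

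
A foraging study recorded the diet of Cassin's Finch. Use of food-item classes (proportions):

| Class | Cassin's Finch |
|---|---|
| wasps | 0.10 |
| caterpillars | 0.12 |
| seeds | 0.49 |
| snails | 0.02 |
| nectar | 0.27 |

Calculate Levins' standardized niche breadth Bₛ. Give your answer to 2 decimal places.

Σpᵢ² = 0.10² + 0.12² + 0.49² + 0.02² + 0.27² = 0.0100 + 0.0144 + 0.2401 + 0.0004 + 0.0729 = 0.3378
B = 1 / 0.3378 = 2.9603
Bₛ = (B − 1)/(n − 1) = (2.9603 − 1)/(5 − 1) = 1.9603/4 = 0.4901

0.49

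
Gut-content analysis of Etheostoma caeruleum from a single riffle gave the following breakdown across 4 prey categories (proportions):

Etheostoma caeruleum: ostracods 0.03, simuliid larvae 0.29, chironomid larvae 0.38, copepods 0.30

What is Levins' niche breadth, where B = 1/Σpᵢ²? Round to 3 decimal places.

3.131

Σpᵢ² = 0.03² + 0.29² + 0.38² + 0.30² = 0.0009 + 0.0841 + 0.1444 + 0.0900 = 0.3194
B = 1 / 0.3194 = 3.13087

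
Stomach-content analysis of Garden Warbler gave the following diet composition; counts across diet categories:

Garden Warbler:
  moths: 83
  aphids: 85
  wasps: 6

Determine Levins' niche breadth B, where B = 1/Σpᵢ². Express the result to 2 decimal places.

2.14

Proportions for Garden Warbler (n=174): 83/174=0.4770, 85/174=0.4885, 6/174=0.0345
Σpᵢ² = 0.4770² + 0.4885² + 0.0345² = 0.227529 + 0.238632 + 0.001190 = 0.467351
B = 1 / 0.467351 = 2.1397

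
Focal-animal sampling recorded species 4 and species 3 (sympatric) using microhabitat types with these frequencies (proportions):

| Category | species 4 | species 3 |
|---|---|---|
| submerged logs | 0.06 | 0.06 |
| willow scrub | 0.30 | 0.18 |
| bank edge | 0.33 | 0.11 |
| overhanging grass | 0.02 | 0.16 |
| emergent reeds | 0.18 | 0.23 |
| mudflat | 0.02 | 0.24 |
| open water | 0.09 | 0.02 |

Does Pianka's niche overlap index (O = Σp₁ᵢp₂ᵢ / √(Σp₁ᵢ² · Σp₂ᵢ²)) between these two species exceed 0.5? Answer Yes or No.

Yes

Σ p₁ᵢp₂ᵢ = 0.0036 + 0.0540 + 0.0363 + 0.0032 + 0.0414 + 0.0048 + 0.0018 = 0.1451
Σp_1ᵢ² = 0.06² + 0.30² + 0.33² + 0.02² + 0.18² + 0.02² + 0.09² = 0.0036 + 0.0900 + 0.1089 + 0.0004 + 0.0324 + 0.0004 + 0.0081 = 0.2438
Σp_2ᵢ² = 0.06² + 0.18² + 0.11² + 0.16² + 0.23² + 0.24² + 0.02² = 0.0036 + 0.0324 + 0.0121 + 0.0256 + 0.0529 + 0.0576 + 0.0004 = 0.1846
O = 0.1451 / √(0.2438 × 0.1846) = 0.1451 / 0.21214 = 0.6840
O = 0.6840 > 0.5 → Yes.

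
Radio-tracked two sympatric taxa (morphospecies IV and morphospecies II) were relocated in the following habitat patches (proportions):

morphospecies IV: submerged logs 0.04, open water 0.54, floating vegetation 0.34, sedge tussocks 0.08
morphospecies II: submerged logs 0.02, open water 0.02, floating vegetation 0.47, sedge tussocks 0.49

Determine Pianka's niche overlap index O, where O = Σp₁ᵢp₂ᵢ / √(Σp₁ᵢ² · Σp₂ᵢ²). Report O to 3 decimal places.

Σ p₁ᵢp₂ᵢ = 0.0008 + 0.0108 + 0.1598 + 0.0392 = 0.2106
Σp_1ᵢ² = 0.04² + 0.54² + 0.34² + 0.08² = 0.0016 + 0.2916 + 0.1156 + 0.0064 = 0.4152
Σp_2ᵢ² = 0.02² + 0.02² + 0.47² + 0.49² = 0.0004 + 0.0004 + 0.2209 + 0.2401 = 0.4618
O = 0.2106 / √(0.4152 × 0.4618) = 0.2106 / 0.437881 = 0.48095

0.481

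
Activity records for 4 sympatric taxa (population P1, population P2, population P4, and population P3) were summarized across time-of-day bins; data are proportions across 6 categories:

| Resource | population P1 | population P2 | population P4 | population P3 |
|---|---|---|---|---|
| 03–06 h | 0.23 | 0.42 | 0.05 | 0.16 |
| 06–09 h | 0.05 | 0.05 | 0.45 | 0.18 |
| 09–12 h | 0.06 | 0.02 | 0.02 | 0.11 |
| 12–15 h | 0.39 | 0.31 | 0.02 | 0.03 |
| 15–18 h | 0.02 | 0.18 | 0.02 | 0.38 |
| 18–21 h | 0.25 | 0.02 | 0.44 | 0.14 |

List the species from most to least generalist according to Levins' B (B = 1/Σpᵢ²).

Σp_P1ᵢ² = 0.23² + 0.05² + 0.06² + 0.39² + 0.02² + 0.25² = 0.0529 + 0.0025 + 0.0036 + 0.1521 + 0.0004 + 0.0625 = 0.2740
B_P1 = 1 / 0.2740 = 3.6496
Σp_P2ᵢ² = 0.42² + 0.05² + 0.02² + 0.31² + 0.18² + 0.02² = 0.1764 + 0.0025 + 0.0004 + 0.0961 + 0.0324 + 0.0004 = 0.3082
B_P2 = 1 / 0.3082 = 3.2446
Σp_P4ᵢ² = 0.05² + 0.45² + 0.02² + 0.02² + 0.02² + 0.44² = 0.0025 + 0.2025 + 0.0004 + 0.0004 + 0.0004 + 0.1936 = 0.3998
B_P4 = 1 / 0.3998 = 2.5013
Σp_P3ᵢ² = 0.16² + 0.18² + 0.11² + 0.03² + 0.38² + 0.14² = 0.0256 + 0.0324 + 0.0121 + 0.0009 + 0.1444 + 0.0196 = 0.2350
B_P3 = 1 / 0.2350 = 4.2553
Ranking by B (broadest → narrowest): population P3 (4.26) > population P1 (3.65) > population P2 (3.24) > population P4 (2.50)

population P3 > population P1 > population P2 > population P4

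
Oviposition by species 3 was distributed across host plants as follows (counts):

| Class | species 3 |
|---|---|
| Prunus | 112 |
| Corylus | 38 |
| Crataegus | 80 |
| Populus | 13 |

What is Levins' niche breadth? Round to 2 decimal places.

Proportions for species 3 (n=243): 112/243=0.4609, 38/243=0.1564, 80/243=0.3292, 13/243=0.0535
Σpᵢ² = 0.4609² + 0.1564² + 0.3292² + 0.0535² = 0.212429 + 0.024461 + 0.108373 + 0.002862 = 0.348125
B = 1 / 0.348125 = 2.8725

2.87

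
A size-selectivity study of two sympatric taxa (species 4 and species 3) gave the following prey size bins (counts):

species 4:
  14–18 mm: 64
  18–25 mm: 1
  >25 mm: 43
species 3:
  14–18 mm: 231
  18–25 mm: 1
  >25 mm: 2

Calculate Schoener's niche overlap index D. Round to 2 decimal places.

Proportions for species 4 (n=108): 64/108=0.5926, 1/108=0.0093, 43/108=0.3981
Proportions for species 3 (n=234): 231/234=0.9872, 1/234=0.0043, 2/234=0.0085
Σ|p₁ᵢ − p₂ᵢ| = 0.3946 + 0.0050 + 0.3896 = 0.7892
D = 1 − ½ × 0.7892 = 1 − 0.39460 = 0.60540

0.61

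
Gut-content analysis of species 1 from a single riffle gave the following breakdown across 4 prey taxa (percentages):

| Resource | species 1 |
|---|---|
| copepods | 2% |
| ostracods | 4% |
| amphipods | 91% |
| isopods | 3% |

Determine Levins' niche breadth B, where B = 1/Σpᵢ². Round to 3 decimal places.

Convert percentages to proportions (divide by 100).
Σpᵢ² = 0.02² + 0.04² + 0.91² + 0.03² = 0.0004 + 0.0016 + 0.8281 + 0.0009 = 0.8310
B = 1 / 0.8310 = 1.20337

1.203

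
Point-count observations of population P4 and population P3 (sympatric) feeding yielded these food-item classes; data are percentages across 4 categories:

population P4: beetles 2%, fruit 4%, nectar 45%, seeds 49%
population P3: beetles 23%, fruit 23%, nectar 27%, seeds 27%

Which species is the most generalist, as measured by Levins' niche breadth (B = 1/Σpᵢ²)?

population P3

Convert percentages to proportions (divide by 100).
Σp_P4ᵢ² = 0.02² + 0.04² + 0.45² + 0.49² = 0.0004 + 0.0016 + 0.2025 + 0.2401 = 0.4446
B_P4 = 1 / 0.4446 = 2.2492
Σp_P3ᵢ² = 0.23² + 0.23² + 0.27² + 0.27² = 0.0529 + 0.0529 + 0.0729 + 0.0729 = 0.2516
B_P3 = 1 / 0.2516 = 3.9746
Highest B → broadest niche (most generalist): population P3 (B = 3.97).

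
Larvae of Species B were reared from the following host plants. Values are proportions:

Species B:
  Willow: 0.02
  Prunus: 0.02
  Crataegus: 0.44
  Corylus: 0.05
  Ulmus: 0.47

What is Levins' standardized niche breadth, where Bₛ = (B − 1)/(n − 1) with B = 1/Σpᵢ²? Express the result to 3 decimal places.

Σpᵢ² = 0.02² + 0.02² + 0.44² + 0.05² + 0.47² = 0.0004 + 0.0004 + 0.1936 + 0.0025 + 0.2209 = 0.4178
B = 1 / 0.4178 = 2.39349
Bₛ = (B − 1)/(n − 1) = (2.39349 − 1)/(5 − 1) = 1.39349/4 = 0.34837

0.348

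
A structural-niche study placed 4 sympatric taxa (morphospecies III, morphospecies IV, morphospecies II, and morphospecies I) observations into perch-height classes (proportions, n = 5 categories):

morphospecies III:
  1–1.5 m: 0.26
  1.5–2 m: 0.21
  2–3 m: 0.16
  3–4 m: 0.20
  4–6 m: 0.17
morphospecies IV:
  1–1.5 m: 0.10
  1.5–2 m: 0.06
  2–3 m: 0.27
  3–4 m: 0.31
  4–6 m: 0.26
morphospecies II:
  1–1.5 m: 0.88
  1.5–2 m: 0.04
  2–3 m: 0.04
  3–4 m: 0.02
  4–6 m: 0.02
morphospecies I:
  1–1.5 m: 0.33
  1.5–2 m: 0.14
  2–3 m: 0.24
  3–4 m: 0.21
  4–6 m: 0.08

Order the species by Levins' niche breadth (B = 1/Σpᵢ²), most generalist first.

morphospecies III > morphospecies I > morphospecies IV > morphospecies II

Σp_IIIᵢ² = 0.26² + 0.21² + 0.16² + 0.20² + 0.17² = 0.0676 + 0.0441 + 0.0256 + 0.0400 + 0.0289 = 0.2062
B_III = 1 / 0.2062 = 4.8497
Σp_IVᵢ² = 0.10² + 0.06² + 0.27² + 0.31² + 0.26² = 0.0100 + 0.0036 + 0.0729 + 0.0961 + 0.0676 = 0.2502
B_IV = 1 / 0.2502 = 3.9968
Σp_IIᵢ² = 0.88² + 0.04² + 0.04² + 0.02² + 0.02² = 0.7744 + 0.0016 + 0.0016 + 0.0004 + 0.0004 = 0.7784
B_II = 1 / 0.7784 = 1.2847
Σp_Iᵢ² = 0.33² + 0.14² + 0.24² + 0.21² + 0.08² = 0.1089 + 0.0196 + 0.0576 + 0.0441 + 0.0064 = 0.2366
B_I = 1 / 0.2366 = 4.2265
Ranking by B (broadest → narrowest): morphospecies III (4.85) > morphospecies I (4.23) > morphospecies IV (4.00) > morphospecies II (1.28)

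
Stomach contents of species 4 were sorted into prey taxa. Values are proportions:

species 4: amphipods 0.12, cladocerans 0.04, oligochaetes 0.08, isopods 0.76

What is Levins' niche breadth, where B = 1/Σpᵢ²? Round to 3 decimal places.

Σpᵢ² = 0.12² + 0.04² + 0.08² + 0.76² = 0.0144 + 0.0016 + 0.0064 + 0.5776 = 0.6000
B = 1 / 0.6000 = 1.66667

1.667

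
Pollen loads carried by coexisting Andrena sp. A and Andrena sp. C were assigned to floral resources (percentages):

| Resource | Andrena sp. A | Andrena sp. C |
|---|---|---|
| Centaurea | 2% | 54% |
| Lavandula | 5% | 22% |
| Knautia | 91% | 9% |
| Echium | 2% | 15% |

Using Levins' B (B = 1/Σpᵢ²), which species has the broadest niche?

Andrena sp. C

Convert percentages to proportions (divide by 100).
Σp_Aᵢ² = 0.02² + 0.05² + 0.91² + 0.02² = 0.0004 + 0.0025 + 0.8281 + 0.0004 = 0.8314
B_A = 1 / 0.8314 = 1.2028
Σp_Cᵢ² = 0.54² + 0.22² + 0.09² + 0.15² = 0.2916 + 0.0484 + 0.0081 + 0.0225 = 0.3706
B_C = 1 / 0.3706 = 2.6983
Highest B → broadest niche (most generalist): Andrena sp. C (B = 2.70).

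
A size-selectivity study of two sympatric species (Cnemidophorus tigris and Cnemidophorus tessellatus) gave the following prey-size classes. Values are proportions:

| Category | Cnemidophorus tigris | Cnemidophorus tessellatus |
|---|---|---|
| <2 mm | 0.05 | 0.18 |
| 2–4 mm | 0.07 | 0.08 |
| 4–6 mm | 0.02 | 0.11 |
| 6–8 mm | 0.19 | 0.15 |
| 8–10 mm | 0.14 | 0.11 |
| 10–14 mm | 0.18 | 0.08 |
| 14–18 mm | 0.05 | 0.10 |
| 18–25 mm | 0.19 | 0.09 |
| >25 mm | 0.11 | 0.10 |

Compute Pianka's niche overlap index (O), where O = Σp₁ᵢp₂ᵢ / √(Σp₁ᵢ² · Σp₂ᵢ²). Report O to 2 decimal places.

Σ p₁ᵢp₂ᵢ = 0.0090 + 0.0056 + 0.0022 + 0.0285 + 0.0154 + 0.0144 + 0.0050 + 0.0171 + 0.0110 = 0.1082
Σp_1ᵢ² = 0.05² + 0.07² + 0.02² + 0.19² + 0.14² + 0.18² + 0.05² + 0.19² + 0.11² = 0.0025 + 0.0049 + 0.0004 + 0.0361 + 0.0196 + 0.0324 + 0.0025 + 0.0361 + 0.0121 = 0.1466
Σp_2ᵢ² = 0.18² + 0.08² + 0.11² + 0.15² + 0.11² + 0.08² + 0.10² + 0.09² + 0.10² = 0.0324 + 0.0064 + 0.0121 + 0.0225 + 0.0121 + 0.0064 + 0.0100 + 0.0081 + 0.0100 = 0.1200
O = 0.1082 / √(0.1466 × 0.1200) = 0.1082 / 0.13263 = 0.8158

0.82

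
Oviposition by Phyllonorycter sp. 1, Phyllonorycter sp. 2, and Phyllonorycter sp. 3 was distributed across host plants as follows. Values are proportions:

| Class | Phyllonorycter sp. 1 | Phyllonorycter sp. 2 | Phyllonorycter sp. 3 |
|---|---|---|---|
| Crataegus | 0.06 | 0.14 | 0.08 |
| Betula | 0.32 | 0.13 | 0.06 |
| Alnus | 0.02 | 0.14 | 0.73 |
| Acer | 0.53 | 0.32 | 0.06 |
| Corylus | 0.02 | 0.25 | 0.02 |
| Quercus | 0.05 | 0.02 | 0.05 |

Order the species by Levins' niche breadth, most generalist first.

Σp_1ᵢ² = 0.06² + 0.32² + 0.02² + 0.53² + 0.02² + 0.05² = 0.0036 + 0.1024 + 0.0004 + 0.2809 + 0.0004 + 0.0025 = 0.3902
B_1 = 1 / 0.3902 = 2.5628
Σp_2ᵢ² = 0.14² + 0.13² + 0.14² + 0.32² + 0.25² + 0.02² = 0.0196 + 0.0169 + 0.0196 + 0.1024 + 0.0625 + 0.0004 = 0.2214
B_2 = 1 / 0.2214 = 4.5167
Σp_3ᵢ² = 0.08² + 0.06² + 0.73² + 0.06² + 0.02² + 0.05² = 0.0064 + 0.0036 + 0.5329 + 0.0036 + 0.0004 + 0.0025 = 0.5494
B_3 = 1 / 0.5494 = 1.8202
Ranking by B (broadest → narrowest): Phyllonorycter sp. 2 (4.52) > Phyllonorycter sp. 1 (2.56) > Phyllonorycter sp. 3 (1.82)

Phyllonorycter sp. 2 > Phyllonorycter sp. 1 > Phyllonorycter sp. 3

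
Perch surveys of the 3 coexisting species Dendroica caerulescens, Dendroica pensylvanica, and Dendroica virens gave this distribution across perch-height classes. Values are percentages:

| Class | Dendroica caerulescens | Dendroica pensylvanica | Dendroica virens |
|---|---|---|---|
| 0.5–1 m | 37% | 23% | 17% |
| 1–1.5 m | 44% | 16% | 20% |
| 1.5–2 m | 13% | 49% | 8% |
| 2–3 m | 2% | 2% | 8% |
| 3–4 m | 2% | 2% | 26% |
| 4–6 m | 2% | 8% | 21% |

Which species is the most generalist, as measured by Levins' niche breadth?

Dendroica virens

Convert percentages to proportions (divide by 100).
Σp_caerᵢ² = 0.37² + 0.44² + 0.13² + 0.02² + 0.02² + 0.02² = 0.1369 + 0.1936 + 0.0169 + 0.0004 + 0.0004 + 0.0004 = 0.3486
B_caer = 1 / 0.3486 = 2.8686
Σp_pensᵢ² = 0.23² + 0.16² + 0.49² + 0.02² + 0.02² + 0.08² = 0.0529 + 0.0256 + 0.2401 + 0.0004 + 0.0004 + 0.0064 = 0.3258
B_pens = 1 / 0.3258 = 3.0694
Σp_vireᵢ² = 0.17² + 0.20² + 0.08² + 0.08² + 0.26² + 0.21² = 0.0289 + 0.0400 + 0.0064 + 0.0064 + 0.0676 + 0.0441 = 0.1934
B_vire = 1 / 0.1934 = 5.1706
Highest B → broadest niche (most generalist): Dendroica virens (B = 5.17).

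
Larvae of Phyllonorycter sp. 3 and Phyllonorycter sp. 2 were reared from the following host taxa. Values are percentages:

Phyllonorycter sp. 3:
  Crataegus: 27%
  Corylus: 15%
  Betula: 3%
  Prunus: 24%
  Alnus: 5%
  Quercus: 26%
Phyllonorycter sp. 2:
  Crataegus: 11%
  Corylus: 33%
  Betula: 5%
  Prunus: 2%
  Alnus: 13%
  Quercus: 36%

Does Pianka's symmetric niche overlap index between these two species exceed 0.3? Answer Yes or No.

Convert percentages to proportions (divide by 100).
Σ p₁ᵢp₂ᵢ = 0.0297 + 0.0495 + 0.0015 + 0.0048 + 0.0065 + 0.0936 = 0.1856
Σp_1ᵢ² = 0.27² + 0.15² + 0.03² + 0.24² + 0.05² + 0.26² = 0.0729 + 0.0225 + 0.0009 + 0.0576 + 0.0025 + 0.0676 = 0.2240
Σp_2ᵢ² = 0.11² + 0.33² + 0.05² + 0.02² + 0.13² + 0.36² = 0.0121 + 0.1089 + 0.0025 + 0.0004 + 0.0169 + 0.1296 = 0.2704
O = 0.1856 / √(0.2240 × 0.2704) = 0.1856 / 0.24611 = 0.7541
O = 0.7541 > 0.3 → Yes.

Yes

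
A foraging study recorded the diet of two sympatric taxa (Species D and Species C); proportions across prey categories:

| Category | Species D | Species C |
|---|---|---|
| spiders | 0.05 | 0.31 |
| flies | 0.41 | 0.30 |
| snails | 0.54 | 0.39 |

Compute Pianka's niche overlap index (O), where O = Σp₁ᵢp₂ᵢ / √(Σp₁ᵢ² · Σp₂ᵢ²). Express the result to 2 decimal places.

Σ p₁ᵢp₂ᵢ = 0.0155 + 0.1230 + 0.2106 = 0.3491
Σp_1ᵢ² = 0.05² + 0.41² + 0.54² = 0.0025 + 0.1681 + 0.2916 = 0.4622
Σp_2ᵢ² = 0.31² + 0.30² + 0.39² = 0.0961 + 0.0900 + 0.1521 = 0.3382
O = 0.3491 / √(0.4622 × 0.3382) = 0.3491 / 0.39537 = 0.8830

0.88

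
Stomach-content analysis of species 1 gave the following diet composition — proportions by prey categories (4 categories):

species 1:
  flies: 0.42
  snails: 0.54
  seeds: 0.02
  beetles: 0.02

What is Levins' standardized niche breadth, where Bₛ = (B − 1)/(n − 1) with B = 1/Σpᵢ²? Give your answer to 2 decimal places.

Σpᵢ² = 0.42² + 0.54² + 0.02² + 0.02² = 0.1764 + 0.2916 + 0.0004 + 0.0004 = 0.4688
B = 1 / 0.4688 = 2.1331
Bₛ = (B − 1)/(n − 1) = (2.1331 − 1)/(4 − 1) = 1.1331/3 = 0.3777

0.38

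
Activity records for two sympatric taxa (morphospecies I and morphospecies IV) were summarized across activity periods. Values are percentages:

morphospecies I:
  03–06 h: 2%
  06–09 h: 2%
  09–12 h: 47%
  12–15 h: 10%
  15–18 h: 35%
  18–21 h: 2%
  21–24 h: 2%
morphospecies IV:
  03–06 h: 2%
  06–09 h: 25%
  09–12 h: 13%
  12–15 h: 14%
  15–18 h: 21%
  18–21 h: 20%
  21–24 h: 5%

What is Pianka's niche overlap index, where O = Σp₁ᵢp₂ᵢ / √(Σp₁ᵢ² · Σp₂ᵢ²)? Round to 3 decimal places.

0.619

Convert percentages to proportions (divide by 100).
Σ p₁ᵢp₂ᵢ = 0.0004 + 0.0050 + 0.0611 + 0.0140 + 0.0735 + 0.0040 + 0.0010 = 0.1590
Σp_1ᵢ² = 0.02² + 0.02² + 0.47² + 0.10² + 0.35² + 0.02² + 0.02² = 0.0004 + 0.0004 + 0.2209 + 0.0100 + 0.1225 + 0.0004 + 0.0004 = 0.3550
Σp_2ᵢ² = 0.02² + 0.25² + 0.13² + 0.14² + 0.21² + 0.20² + 0.05² = 0.0004 + 0.0625 + 0.0169 + 0.0196 + 0.0441 + 0.0400 + 0.0025 = 0.1860
O = 0.1590 / √(0.3550 × 0.1860) = 0.1590 / 0.256963 = 0.61877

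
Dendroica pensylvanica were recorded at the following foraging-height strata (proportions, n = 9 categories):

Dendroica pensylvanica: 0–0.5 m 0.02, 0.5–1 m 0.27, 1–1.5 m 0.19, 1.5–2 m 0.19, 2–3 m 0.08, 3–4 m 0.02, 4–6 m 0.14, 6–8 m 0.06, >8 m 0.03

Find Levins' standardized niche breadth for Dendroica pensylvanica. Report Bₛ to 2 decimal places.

Σpᵢ² = 0.02² + 0.27² + 0.19² + 0.19² + 0.08² + 0.02² + 0.14² + 0.06² + 0.03² = 0.0004 + 0.0729 + 0.0361 + 0.0361 + 0.0064 + 0.0004 + 0.0196 + 0.0036 + 0.0009 = 0.1764
B = 1 / 0.1764 = 5.6689
Bₛ = (B − 1)/(n − 1) = (5.6689 − 1)/(9 − 1) = 4.6689/8 = 0.5836

0.58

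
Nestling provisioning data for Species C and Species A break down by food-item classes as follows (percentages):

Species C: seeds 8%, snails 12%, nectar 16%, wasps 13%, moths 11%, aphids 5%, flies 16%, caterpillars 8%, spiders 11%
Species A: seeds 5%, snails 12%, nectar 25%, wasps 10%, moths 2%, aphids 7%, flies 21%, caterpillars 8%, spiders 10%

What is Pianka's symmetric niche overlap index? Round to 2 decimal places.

Convert percentages to proportions (divide by 100).
Σ p₁ᵢp₂ᵢ = 0.0040 + 0.0144 + 0.0400 + 0.0130 + 0.0022 + 0.0035 + 0.0336 + 0.0064 + 0.0110 = 0.1281
Σp_1ᵢ² = 0.08² + 0.12² + 0.16² + 0.13² + 0.11² + 0.05² + 0.16² + 0.08² + 0.11² = 0.0064 + 0.0144 + 0.0256 + 0.0169 + 0.0121 + 0.0025 + 0.0256 + 0.0064 + 0.0121 = 0.1220
Σp_2ᵢ² = 0.05² + 0.12² + 0.25² + 0.10² + 0.02² + 0.07² + 0.21² + 0.08² + 0.10² = 0.0025 + 0.0144 + 0.0625 + 0.0100 + 0.0004 + 0.0049 + 0.0441 + 0.0064 + 0.0100 = 0.1552
O = 0.1281 / √(0.1220 × 0.1552) = 0.1281 / 0.13760 = 0.9310

0.93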